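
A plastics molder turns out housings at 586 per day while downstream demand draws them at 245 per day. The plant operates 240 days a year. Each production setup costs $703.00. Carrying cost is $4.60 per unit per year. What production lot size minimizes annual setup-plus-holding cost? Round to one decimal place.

Q* ≈ 5,557.4 housings

Annual demand D = 245 × 240 = 58,800.
Production build-up factor (1 − d/p) = 1 − 245/586 = 0.5819.
Q* = √(2DS / (H(1 − d/p))) = √(2 × 58,800 × 703 / (4.6 × 0.5819)).
= √(82,672,800 / 2.6768) ≈ 5557.430.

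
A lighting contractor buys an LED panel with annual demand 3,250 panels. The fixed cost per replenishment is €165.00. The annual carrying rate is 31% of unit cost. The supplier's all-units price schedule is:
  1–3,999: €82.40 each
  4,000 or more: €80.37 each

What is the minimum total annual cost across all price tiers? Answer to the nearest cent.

Holding cost per unit per year at price C is H = 0.31·C.
For each price level, check whether its EOQ is feasible; otherwise the best quantity at that price is the breakpoint.
EOQ at €82.40 = 204.9 (feasible in tier 1): TC = 3,250×€82.40 + (3,250/204.9)×165 + (204.9/2)×0.31×€82.40 = €273,034.11.
EOQ at €80.37 = 207.5 < 4000, so use break Q=4000: TC = 3,250×€80.37 + (3,250/4000.0)×165 + (4000.0/2)×0.31×€80.37 = €311,165.96.
Lowest total cost among the candidates is at Q = 204.9.

TC* ≈ €273,034.11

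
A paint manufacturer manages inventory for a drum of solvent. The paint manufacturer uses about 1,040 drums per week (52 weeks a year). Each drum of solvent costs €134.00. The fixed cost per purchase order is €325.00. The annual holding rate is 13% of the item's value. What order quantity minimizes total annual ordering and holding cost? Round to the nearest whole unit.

Q* ≈ 1,421 drums

Annual demand D = 1,040 × 52 = 54,080.
Holding cost H = 0.13 × €134.00 = €17.4200 per unit per year.
EOQ = √(2DS / H) = √(2 × 54,080 × 325 / 17.42).
= √(35,152,000 / 17.42) = √2,017,910.4478 ≈ 1420.532.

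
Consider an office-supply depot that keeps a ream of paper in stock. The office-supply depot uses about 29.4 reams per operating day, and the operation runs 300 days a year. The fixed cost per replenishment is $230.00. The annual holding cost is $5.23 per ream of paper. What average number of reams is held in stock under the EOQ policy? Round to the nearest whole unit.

Average inventory ≈ 440 reams

Annual demand D = 29.4 × 300 = 8,820.
Q* = √(2DS/H) = √(2 × 8,820 × 230 / 5.23) ≈ 880.77.
Average inventory = Q*/2 ≈ 880.77 / 2 = 440.385.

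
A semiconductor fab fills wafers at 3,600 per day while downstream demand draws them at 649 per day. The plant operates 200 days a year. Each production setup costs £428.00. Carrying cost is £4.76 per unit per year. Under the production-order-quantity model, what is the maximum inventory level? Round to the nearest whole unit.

Annual demand D = 649 × 200 = 129,800.
Production build-up factor (1 − d/p) = 1 − 649/3,600 = 0.8197.
Q* = √(2DS / (H(1 − d/p))) = √(2 × 129,800 × 428 / (4.76 × 0.8197)).
= √(111,108,800 / 3.9019) ≈ 5336.265.
Maximum inventory = Q*(1 − d/p) = 5336.265 × 0.8197 ≈ 4374.255.

I_max ≈ 4,374 wafers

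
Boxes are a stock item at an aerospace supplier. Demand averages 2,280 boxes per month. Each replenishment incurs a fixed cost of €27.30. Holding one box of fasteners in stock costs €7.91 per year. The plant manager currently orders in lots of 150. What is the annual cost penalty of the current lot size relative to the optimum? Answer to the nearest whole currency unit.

Annual demand D = 2,280 × 12 = 27,360.
EOQ = √(2DS/H) = √(2 × 27,360 × 27.3 / 7.91) ≈ 434.58.
Cost at Q* = (D/Q*)S + (Q*/2)H = √(2DSH) ≈ €3,437.50.
Cost at Q = 150: (27,360/150)×27.3 + (150/2)×7.91 = €4,979.52 + €593.25 = €5,572.77.
Excess = €5,572.77 − €3,437.50 = €2,135.27.

Extra cost ≈ €2,135 per year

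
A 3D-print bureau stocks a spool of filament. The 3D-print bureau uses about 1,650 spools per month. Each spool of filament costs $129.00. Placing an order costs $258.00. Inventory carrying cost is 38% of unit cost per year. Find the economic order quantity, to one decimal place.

Q* ≈ 456.5 spools

Annual demand D = 1,650 × 12 = 19,800.
Holding cost H = 0.38 × $129.00 = $49.0200 per unit per year.
EOQ = √(2DS / H) = √(2 × 19,800 × 258 / 49.02).
= √(10,216,800 / 49.02) = √208,421.0526 ≈ 456.532.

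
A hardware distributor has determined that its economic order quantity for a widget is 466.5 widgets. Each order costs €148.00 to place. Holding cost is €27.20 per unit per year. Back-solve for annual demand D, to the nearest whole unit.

D ≈ 19,998 widgets per year

Invert the EOQ relation Q*² = 2DS/H.
From Q* = √(2DS/H): D = Q*²H / (2S) = 466.5² × 27.2 / (2 × 148) = 19997.720.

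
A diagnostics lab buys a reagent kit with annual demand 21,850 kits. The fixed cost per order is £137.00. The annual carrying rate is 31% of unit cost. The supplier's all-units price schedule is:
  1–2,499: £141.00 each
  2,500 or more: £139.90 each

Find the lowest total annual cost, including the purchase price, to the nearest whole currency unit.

TC* ≈ £3,097,027

Holding cost per unit per year at price C is H = 0.31·C.
Evaluate total cost at each tier's feasible EOQ or, if the EOQ is below the tier, at the tier's minimum quantity.
EOQ at £141.00 = 370.1 (feasible in tier 1): TC = 21,850×£141.00 + (21,850/370.1)×137 + (370.1/2)×0.31×£141.00 = £3,097,026.75.
EOQ at £139.90 = 371.5 < 2500, so use break Q=2500: TC = 21,850×£139.90 + (21,850/2500.0)×137 + (2500.0/2)×0.31×£139.90 = £3,112,223.63.
Lowest total cost among the candidates is at Q = 370.1.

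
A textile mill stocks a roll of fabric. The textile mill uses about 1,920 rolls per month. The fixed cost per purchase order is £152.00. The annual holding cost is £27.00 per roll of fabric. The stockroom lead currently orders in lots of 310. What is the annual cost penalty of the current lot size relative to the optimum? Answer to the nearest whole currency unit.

Extra cost ≈ £1,730 per year

Annual demand D = 1,920 × 12 = 23,040.
EOQ = √(2DS/H) = √(2 × 23,040 × 152 / 27) ≈ 509.33.
Cost at Q* = (D/Q*)S + (Q*/2)H = √(2DSH) ≈ £13,751.81.
Cost at Q = 310: (23,040/310)×152 + (310/2)×27 = £11,297.03 + £4,185.00 = £15,482.03.
Excess = £15,482.03 − £13,751.81 = £1,730.22.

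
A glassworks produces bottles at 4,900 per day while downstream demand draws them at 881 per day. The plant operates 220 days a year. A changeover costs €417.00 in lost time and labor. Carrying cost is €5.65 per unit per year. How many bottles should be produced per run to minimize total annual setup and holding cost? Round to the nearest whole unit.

Annual demand D = 881 × 220 = 193,820.
Production build-up factor (1 − d/p) = 1 − 881/4,900 = 0.8202.
Q* = √(2DS / (H(1 − d/p))) = √(2 × 193,820 × 417 / (5.65 × 0.8202)).
= √(161,645,880 / 4.6342) ≈ 5906.050.

Q* ≈ 5,906 bottles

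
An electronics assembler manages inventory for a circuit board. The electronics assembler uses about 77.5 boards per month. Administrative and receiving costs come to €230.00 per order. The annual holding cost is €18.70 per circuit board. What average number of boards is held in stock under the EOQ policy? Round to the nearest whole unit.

Annual demand D = 77.5 × 12 = 930.
The optimal lot size = √(2DS/H) = √(2 × 930 × 230 / 18.7) ≈ 151.25.
Average inventory = Q*/2 ≈ 151.25 / 2 = 75.626.

Average inventory ≈ 76 boards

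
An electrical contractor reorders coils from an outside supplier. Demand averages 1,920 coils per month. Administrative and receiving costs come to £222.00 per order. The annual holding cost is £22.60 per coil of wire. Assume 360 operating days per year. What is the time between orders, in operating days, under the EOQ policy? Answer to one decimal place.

Annual demand D = 1,920 × 12 = 23,040.
The optimal lot size = √(2DS/H) = √(2 × 23,040 × 222 / 22.6) ≈ 672.79.
Cycle time = Q*/D × 360 = 672.79 / 23,040 × 360 ≈ 10.512 days.

T ≈ 10.5 days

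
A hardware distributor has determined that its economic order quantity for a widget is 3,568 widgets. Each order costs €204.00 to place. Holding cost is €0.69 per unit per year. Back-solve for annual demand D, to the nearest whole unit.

Squaring Q* = √(2DS/H) gives Q*² = 2DS/H.
From Q* = √(2DS/H): D = Q*²H / (2S) = 3,568² × 0.69 / (2 × 204) = 21529.732.

D ≈ 21,530 widgets per year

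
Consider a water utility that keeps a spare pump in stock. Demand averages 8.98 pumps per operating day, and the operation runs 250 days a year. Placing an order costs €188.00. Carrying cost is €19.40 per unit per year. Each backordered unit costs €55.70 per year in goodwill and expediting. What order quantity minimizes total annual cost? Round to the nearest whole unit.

Q* ≈ 242 pumps

Annual demand D = 8.98 × 250 = 2,245.
With planned backorders, Q* = √(2DS/H) · √((H+B)/B).
√(2DS/H) = √(2 × 2,245 × 188 / 19.4) = 208.594.
√((H+B)/B) = √((19.4+55.7)/55.7) = 1.1612.
Q* ≈ 242.211.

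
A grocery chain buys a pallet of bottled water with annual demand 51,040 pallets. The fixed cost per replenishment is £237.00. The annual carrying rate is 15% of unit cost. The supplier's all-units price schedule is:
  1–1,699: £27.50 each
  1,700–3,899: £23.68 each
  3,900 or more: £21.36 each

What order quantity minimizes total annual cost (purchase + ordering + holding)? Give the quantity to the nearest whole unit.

Q* ≈ 3,900 pallets

Holding cost per unit per year at price C is H = 0.15·C.
Evaluate total cost at each tier's feasible EOQ or, if the EOQ is below the tier, at the tier's minimum quantity.
Tier 1 (£27.50): EOQ = 2421.8 exceeds tier's upper bound 1699, so this tier is dominated.
EOQ at £23.68 = 2609.8 (feasible in tier 2): TC = 51,040×£23.68 + (51,040/2609.8)×237 + (2609.8/2)×0.15×£23.68 = £1,217,897.23.
EOQ at £21.36 = 2747.9 < 3900, so use break Q=3900: TC = 51,040×£21.36 + (51,040/3900.0)×237 + (3900.0/2)×0.15×£21.36 = £1,099,563.86.
Lowest total cost is £1,099,563.86 at Q = 3900.0.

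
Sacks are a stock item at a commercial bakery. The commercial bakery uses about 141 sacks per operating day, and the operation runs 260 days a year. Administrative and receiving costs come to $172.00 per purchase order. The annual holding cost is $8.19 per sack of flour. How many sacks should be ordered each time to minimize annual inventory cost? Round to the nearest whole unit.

Q* ≈ 1,241 sacks

Annual demand D = 141 × 260 = 36,660.
EOQ = √(2DS / H) = √(2 × 36,660 × 172 / 8.19).
= √(12,611,040 / 8.19) = √1,539,809.5238 ≈ 1240.891.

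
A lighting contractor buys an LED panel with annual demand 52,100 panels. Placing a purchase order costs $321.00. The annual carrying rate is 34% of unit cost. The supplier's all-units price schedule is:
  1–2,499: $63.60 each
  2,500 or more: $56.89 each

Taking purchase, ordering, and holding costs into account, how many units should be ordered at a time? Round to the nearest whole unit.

Q* ≈ 2,500 panels

Holding cost per unit per year at price C is H = 0.34·C.
For each price level, check whether its EOQ is feasible; otherwise the best quantity at that price is the breakpoint.
EOQ at $63.60 = 1243.7 (feasible in tier 1): TC = 52,100×$63.60 + (52,100/1243.7)×321 + (1243.7/2)×0.34×$63.60 = $3,340,453.94.
EOQ at $56.89 = 1315.0 < 2500, so use break Q=2500: TC = 52,100×$56.89 + (52,100/2500.0)×321 + (2500.0/2)×0.34×$56.89 = $2,994,836.89.
Lowest total cost is $2,994,836.89 at Q = 2500.0.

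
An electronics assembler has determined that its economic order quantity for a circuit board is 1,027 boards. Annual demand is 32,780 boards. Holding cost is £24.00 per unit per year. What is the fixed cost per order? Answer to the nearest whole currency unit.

S ≈ £386

Squaring Q* = √(2DS/H) gives Q*² = 2DS/H.
From Q* = √(2DS/H): S = Q*²H / (2D) = 1,027² × 24 / (2 × 32,780) = 386.1119.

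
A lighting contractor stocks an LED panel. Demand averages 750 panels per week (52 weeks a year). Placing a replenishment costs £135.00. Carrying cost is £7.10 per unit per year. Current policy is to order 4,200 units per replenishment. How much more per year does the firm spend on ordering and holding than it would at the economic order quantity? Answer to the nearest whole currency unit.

Extra cost ≈ £7,517 per year

Annual demand D = 750 × 52 = 39,000.
EOQ = √(2DS/H) = √(2 × 39,000 × 135 / 7.1) ≈ 1217.83.
Cost at Q* = (D/Q*)S + (Q*/2)H = √(2DSH) ≈ £8,646.56.
Cost at Q = 4,200: (39,000/4,200)×135 + (4,200/2)×7.1 = £1,253.57 + £14,910.00 = £16,163.57.
Excess = £16,163.57 − £8,646.56 = £7,517.01.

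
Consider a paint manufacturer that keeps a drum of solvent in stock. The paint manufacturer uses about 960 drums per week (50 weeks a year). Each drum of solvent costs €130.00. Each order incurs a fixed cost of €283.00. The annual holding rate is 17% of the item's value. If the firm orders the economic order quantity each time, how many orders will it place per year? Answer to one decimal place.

Annual demand D = 960 × 50 = 48,000.
Holding cost H = 0.17 × €130.00 = €22.1000 per unit per year.
Q* = √(2DS/H) = √(2 × 48,000 × 283 / 22.1) ≈ 1108.75.
Orders per year = D / Q* = 48,000 / 1108.75 ≈ 43.292.

N ≈ 43.3 orders per year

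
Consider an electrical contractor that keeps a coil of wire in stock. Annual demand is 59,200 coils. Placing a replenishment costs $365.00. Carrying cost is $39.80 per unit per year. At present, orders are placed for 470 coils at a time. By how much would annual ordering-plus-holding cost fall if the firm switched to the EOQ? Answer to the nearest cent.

EOQ = √(2DS/H) = √(2 × 59,200 × 365 / 39.8) ≈ 1042.03.
Cost at Q* = (D/Q*)S + (Q*/2)H = √(2DSH) ≈ $41,472.84.
Cost at Q = 470: (59,200/470)×365 + (470/2)×39.8 = $45,974.47 + $9,353.00 = $55,327.47.
Excess = $55,327.47 − $41,472.84 = $13,854.62.

Extra cost ≈ $13,854.62 per year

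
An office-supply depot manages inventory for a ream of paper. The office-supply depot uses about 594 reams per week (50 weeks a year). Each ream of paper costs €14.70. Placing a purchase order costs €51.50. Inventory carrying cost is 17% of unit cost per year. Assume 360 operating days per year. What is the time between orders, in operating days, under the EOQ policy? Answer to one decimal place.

Annual demand D = 594 × 50 = 29,700.
Holding cost H = 0.17 × €14.70 = €2.4990 per unit per year.
EOQ = √(2DS/H) = √(2 × 29,700 × 51.5 / 2.499) ≈ 1106.40.
Cycle time = Q*/D × 360 = 1106.40 / 29,700 × 360 ≈ 13.411 days.

T ≈ 13.4 days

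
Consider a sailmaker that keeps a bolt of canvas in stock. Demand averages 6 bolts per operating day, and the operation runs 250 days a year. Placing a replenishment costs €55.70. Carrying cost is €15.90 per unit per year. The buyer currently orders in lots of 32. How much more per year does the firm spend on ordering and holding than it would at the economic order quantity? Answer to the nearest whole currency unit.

Annual demand D = 6 × 250 = 1,500.
EOQ = √(2DS/H) = √(2 × 1,500 × 55.7 / 15.9) ≈ 102.52.
Cost at Q* = (D/Q*)S + (Q*/2)H = √(2DSH) ≈ €1,630.00.
Cost at Q = 32: (1,500/32)×55.7 + (32/2)×15.9 = €2,610.94 + €254.40 = €2,865.34.
Excess = €2,865.34 − €1,630.00 = €1,235.34.

Extra cost ≈ €1,235 per year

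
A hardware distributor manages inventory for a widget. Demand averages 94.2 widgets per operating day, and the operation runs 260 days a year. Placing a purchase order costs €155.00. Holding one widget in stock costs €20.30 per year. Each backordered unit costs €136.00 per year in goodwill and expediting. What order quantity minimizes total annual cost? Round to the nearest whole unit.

Annual demand D = 94.2 × 260 = 24,492.
With planned backorders, Q* = √(2DS/H) · √((H+B)/B).
√(2DS/H) = √(2 × 24,492 × 155 / 20.3) = 611.568.
√((H+B)/B) = √((20.3+136)/136) = 1.0720.
Q* ≈ 655.624.

Q* ≈ 656 widgets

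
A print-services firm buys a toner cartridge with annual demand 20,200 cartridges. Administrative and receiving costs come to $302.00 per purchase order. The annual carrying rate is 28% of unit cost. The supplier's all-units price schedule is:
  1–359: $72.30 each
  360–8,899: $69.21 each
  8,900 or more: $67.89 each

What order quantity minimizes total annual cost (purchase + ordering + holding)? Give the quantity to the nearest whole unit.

Holding cost per unit per year at price C is H = 0.28·C.
Evaluate total cost at each tier's feasible EOQ or, if the EOQ is below the tier, at the tier's minimum quantity.
Tier 1 ($72.30): EOQ = 776.3 exceeds tier's upper bound 359, so this tier is dominated.
EOQ at $69.21 = 793.5 (feasible in tier 2): TC = 20,200×$69.21 + (20,200/793.5)×302 + (793.5/2)×0.28×$69.21 = $1,413,418.50.
EOQ at $67.89 = 801.1 < 8900, so use break Q=8900: TC = 20,200×$67.89 + (20,200/8900.0)×302 + (8900.0/2)×0.28×$67.89 = $1,456,654.38.
Lowest total cost is $1,413,418.50 at Q = 793.5.

Q* ≈ 793 cartridges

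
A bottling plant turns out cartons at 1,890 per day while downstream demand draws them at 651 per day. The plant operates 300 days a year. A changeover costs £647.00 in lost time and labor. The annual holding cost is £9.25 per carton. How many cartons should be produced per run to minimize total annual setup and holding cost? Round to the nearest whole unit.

Annual demand D = 651 × 300 = 195,300.
Production build-up factor (1 − d/p) = 1 − 651/1,890 = 0.6556.
Q* = √(2DS / (H(1 − d/p))) = √(2 × 195,300 × 647 / (9.25 × 0.6556)).
= √(252,718,200 / 6.0639) ≈ 6455.690.

Q* ≈ 6,456 cartons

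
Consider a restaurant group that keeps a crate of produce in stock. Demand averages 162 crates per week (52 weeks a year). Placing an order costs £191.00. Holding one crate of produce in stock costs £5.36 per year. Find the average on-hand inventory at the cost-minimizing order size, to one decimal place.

Annual demand D = 162 × 52 = 8,424.
Q* = √(2DS/H) = √(2 × 8,424 × 191 / 5.36) ≈ 774.83.
Average inventory = Q*/2 ≈ 774.83 / 2 = 387.417.

Average inventory ≈ 387.4 crates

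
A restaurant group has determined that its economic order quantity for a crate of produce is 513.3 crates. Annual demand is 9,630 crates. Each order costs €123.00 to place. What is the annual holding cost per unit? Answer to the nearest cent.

Squaring Q* = √(2DS/H) gives Q*² = 2DS/H.
From Q* = √(2DS/H): H = 2DS / Q*² = 2 × 9,630 × 123 / 513.3² = 8.9912.

H ≈ €8.99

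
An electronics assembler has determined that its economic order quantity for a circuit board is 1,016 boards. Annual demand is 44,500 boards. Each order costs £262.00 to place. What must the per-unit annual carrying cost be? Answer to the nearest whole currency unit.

H ≈ £23

Invert the EOQ relation Q*² = 2DS/H.
From Q* = √(2DS/H): H = 2DS / Q*² = 2 × 44,500 × 262 / 1,016² = 22.5894.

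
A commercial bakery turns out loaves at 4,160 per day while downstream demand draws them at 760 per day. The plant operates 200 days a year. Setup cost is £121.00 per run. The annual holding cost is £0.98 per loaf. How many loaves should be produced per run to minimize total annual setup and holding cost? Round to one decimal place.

Q* ≈ 6,776.8 loaves

Annual demand D = 760 × 200 = 152,000.
Production build-up factor (1 − d/p) = 1 − 760/4,160 = 0.8173.
Q* = √(2DS / (H(1 − d/p))) = √(2 × 152,000 × 121 / (0.98 × 0.8173)).
= √(36,784,000 / 0.801) ≈ 6776.784.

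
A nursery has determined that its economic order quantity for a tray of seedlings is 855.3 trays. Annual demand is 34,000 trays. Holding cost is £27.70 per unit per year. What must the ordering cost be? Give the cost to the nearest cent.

S ≈ £297.99

Invert the EOQ relation Q*² = 2DS/H.
From Q* = √(2DS/H): S = Q*²H / (2D) = 855.3² × 27.7 / (2 × 34,000) = 297.9942.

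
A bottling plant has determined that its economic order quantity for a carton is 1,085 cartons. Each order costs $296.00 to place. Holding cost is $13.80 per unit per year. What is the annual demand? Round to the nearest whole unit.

D ≈ 27,442 cartons per year

The basic EOQ model gives Q* = √(2DS/H); rearrange for the unknown.
From Q* = √(2DS/H): D = Q*²H / (2S) = 1,085² × 13.8 / (2 × 296) = 27442.069.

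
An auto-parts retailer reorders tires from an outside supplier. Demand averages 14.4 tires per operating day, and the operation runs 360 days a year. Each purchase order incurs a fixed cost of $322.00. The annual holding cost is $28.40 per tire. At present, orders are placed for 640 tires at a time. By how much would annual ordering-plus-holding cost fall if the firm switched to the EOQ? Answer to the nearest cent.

Annual demand D = 14.4 × 360 = 5,184.
EOQ = √(2DS/H) = √(2 × 5,184 × 322 / 28.4) ≈ 342.86.
Cost at Q* = (D/Q*)S + (Q*/2)H = √(2DSH) ≈ $9,737.21.
Cost at Q = 640: (5,184/640)×322 + (640/2)×28.4 = $2,608.20 + $9,088.00 = $11,696.20.
Excess = $11,696.20 − $9,737.21 = $1,958.99.

Extra cost ≈ $1,958.99 per year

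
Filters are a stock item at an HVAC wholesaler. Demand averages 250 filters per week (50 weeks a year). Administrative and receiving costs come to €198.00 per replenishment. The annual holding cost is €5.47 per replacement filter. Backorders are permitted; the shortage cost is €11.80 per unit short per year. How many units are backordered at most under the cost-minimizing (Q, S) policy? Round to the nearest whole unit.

Annual demand D = 250 × 50 = 12,500.
With planned backorders, Q* = √(2DS/H) · √((H+B)/B).
√(2DS/H) = √(2 × 12,500 × 198 / 5.47) = 951.281.
√((H+B)/B) = √((5.47+11.8)/11.8) = 1.2098.
Q* ≈ 1150.838.
S* = Q* · H/(H+B) = 1150.838 × 5.47/17.27 ≈ 364.510.

S* ≈ 365 filters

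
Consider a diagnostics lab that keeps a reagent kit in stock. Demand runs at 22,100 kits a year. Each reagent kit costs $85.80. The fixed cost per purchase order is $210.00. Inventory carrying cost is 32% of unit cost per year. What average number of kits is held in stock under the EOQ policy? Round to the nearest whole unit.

Holding cost H = 0.32 × $85.80 = $27.4560 per unit per year.
The optimal lot size = √(2DS/H) = √(2 × 22,100 × 210 / 27.456) ≈ 581.44.
Average inventory = Q*/2 ≈ 581.44 / 2 = 290.718.

Average inventory ≈ 291 kits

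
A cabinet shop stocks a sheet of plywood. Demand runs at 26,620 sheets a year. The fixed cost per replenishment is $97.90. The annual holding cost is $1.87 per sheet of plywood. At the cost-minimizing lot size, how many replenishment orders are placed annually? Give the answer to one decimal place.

N ≈ 15.9 orders per year

EOQ = √(2DS/H) = √(2 × 26,620 × 97.9 / 1.87) ≈ 1669.51.
Orders per year = D / Q* = 26,620 / 1669.51 ≈ 15.945.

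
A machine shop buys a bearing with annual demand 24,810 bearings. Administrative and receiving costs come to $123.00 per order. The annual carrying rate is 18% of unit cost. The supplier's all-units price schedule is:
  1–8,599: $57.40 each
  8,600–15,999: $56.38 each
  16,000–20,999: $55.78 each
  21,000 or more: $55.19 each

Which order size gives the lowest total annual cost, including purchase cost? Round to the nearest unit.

Holding cost per unit per year at price C is H = 0.18·C.
Candidates are each tier's EOQ (if it falls in that tier) and each price-break quantity.
EOQ at $57.40 = 768.6 (feasible in tier 1): TC = 24,810×$57.40 + (24,810/768.6)×123 + (768.6/2)×0.18×$57.40 = $1,432,034.96.
EOQ at $56.38 = 775.5 < 8600, so use break Q=8600: TC = 24,810×$56.38 + (24,810/8600.0)×123 + (8600.0/2)×0.18×$56.38 = $1,442,780.76.
EOQ at $55.78 = 779.7 < 16000, so use break Q=16000: TC = 24,810×$55.78 + (24,810/16000.0)×123 + (16000.0/2)×0.18×$55.78 = $1,464,415.73.
EOQ at $55.19 = 783.8 < 21000, so use break Q=21000: TC = 24,810×$55.19 + (24,810/21000.0)×123 + (21000.0/2)×0.18×$55.19 = $1,473,718.32.
Lowest total cost is $1,432,034.96 at Q = 768.6.

Q* ≈ 769 bearings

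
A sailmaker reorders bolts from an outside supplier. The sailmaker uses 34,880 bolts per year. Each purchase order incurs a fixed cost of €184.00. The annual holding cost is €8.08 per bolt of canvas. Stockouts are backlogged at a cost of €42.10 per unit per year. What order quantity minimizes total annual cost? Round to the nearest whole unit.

Q* ≈ 1,376 bolts

With planned backorders, Q* = √(2DS/H) · √((H+B)/B).
√(2DS/H) = √(2 × 34,880 × 184 / 8.08) = 1260.394.
√((H+B)/B) = √((8.08+42.1)/42.1) = 1.0918.
Q* ≈ 1376.039.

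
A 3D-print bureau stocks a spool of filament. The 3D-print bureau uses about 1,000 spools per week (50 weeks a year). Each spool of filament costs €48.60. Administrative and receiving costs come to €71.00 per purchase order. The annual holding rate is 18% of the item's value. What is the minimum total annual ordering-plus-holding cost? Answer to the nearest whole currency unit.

TC* ≈ €7,881

Annual demand D = 1,000 × 50 = 50,000.
Holding cost H = 0.18 × €48.60 = €8.7480 per unit per year.
Q* = √(2DS/H) = √(2 × 50,000 × 71 / 8.748) ≈ 900.90.
At Q*, ordering cost (D/Q*)S equals holding cost (Q*/2)H, each = √(DSH/2).
Minimum total = √(2DSH) = √(2 × 50,000 × 71 × 8.748) ≈ 7881.041.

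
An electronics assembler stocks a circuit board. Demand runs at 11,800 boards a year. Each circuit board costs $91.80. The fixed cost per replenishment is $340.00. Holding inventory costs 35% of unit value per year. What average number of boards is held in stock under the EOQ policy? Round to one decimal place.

Average inventory ≈ 249.9 boards

Holding cost H = 0.35 × $91.80 = $32.1300 per unit per year.
The optimal lot size = √(2DS/H) = √(2 × 11,800 × 340 / 32.13) ≈ 499.74.
Average inventory = Q*/2 ≈ 499.74 / 2 = 249.868.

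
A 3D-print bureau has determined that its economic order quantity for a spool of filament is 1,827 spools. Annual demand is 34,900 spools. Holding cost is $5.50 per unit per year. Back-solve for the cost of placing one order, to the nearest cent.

S ≈ $263.02

Invert the EOQ relation Q*² = 2DS/H.
From Q* = √(2DS/H): S = Q*²H / (2D) = 1,827² × 5.5 / (2 × 34,900) = 263.0173.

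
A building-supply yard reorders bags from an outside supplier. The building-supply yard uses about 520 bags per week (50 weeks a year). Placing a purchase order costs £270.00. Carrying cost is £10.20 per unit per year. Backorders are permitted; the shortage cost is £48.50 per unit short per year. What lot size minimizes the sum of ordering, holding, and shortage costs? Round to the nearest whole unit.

Q* ≈ 1,291 bags

Annual demand D = 520 × 50 = 26,000.
With planned backorders, Q* = √(2DS/H) · √((H+B)/B).
√(2DS/H) = √(2 × 26,000 × 270 / 10.2) = 1173.231.
√((H+B)/B) = √((10.2+48.5)/48.5) = 1.1001.
Q* ≈ 1290.719.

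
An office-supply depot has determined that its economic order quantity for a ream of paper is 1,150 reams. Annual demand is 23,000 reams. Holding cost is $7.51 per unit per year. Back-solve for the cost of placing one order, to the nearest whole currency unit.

Invert the EOQ relation Q*² = 2DS/H.
From Q* = √(2DS/H): S = Q*²H / (2D) = 1,150² × 7.51 / (2 × 23,000) = 215.9125.

S ≈ $216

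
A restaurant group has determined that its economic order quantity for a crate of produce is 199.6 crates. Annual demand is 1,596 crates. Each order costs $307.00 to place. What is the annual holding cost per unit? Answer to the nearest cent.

H ≈ $24.60

Squaring Q* = √(2DS/H) gives Q*² = 2DS/H.
From Q* = √(2DS/H): H = 2DS / Q*² = 2 × 1,596 × 307 / 199.6² = 24.5969.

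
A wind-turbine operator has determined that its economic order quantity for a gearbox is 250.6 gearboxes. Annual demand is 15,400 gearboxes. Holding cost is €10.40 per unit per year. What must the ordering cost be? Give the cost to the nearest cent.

Invert the EOQ relation Q*² = 2DS/H.
From Q* = √(2DS/H): S = Q*²H / (2D) = 250.6² × 10.4 / (2 × 15,400) = 21.2053.

S ≈ €21.21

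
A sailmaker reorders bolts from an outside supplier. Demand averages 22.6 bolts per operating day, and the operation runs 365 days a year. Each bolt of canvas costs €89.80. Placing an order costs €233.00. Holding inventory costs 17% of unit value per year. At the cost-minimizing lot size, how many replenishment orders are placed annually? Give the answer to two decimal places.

N ≈ 16.44 orders per year

Annual demand D = 22.6 × 365 = 8,249.
Holding cost H = 0.17 × €89.80 = €15.2660 per unit per year.
EOQ = √(2DS/H) = √(2 × 8,249 × 233 / 15.266) ≈ 501.80.
Orders per year = D / Q* = 8,249 / 501.80 ≈ 16.439.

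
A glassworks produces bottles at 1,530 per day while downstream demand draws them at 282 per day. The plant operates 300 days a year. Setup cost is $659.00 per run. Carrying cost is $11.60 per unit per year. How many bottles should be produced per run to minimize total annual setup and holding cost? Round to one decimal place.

Annual demand D = 282 × 300 = 84,600.
Production build-up factor (1 − d/p) = 1 − 282/1,530 = 0.8157.
Q* = √(2DS / (H(1 − d/p))) = √(2 × 84,600 × 659 / (11.6 × 0.8157)).
= √(111,502,800 / 9.462) ≈ 3432.830.

Q* ≈ 3,432.8 bottles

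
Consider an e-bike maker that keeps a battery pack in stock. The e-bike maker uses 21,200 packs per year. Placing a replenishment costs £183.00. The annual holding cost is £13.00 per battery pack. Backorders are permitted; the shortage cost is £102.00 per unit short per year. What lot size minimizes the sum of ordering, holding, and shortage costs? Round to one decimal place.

Q* ≈ 820.3 packs

With planned backorders, Q* = √(2DS/H) · √((H+B)/B).
√(2DS/H) = √(2 × 21,200 × 183 / 13) = 772.568.
√((H+B)/B) = √((13+102)/102) = 1.0618.
Q* ≈ 820.324.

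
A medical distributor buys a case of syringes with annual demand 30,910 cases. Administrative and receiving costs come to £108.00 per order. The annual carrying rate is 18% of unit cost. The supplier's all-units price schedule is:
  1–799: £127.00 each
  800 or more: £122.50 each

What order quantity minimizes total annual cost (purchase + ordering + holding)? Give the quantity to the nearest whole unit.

Q* ≈ 800 cases

Holding cost per unit per year at price C is H = 0.18·C.
Evaluate total cost at each tier's feasible EOQ or, if the EOQ is below the tier, at the tier's minimum quantity.
EOQ at £127.00 = 540.4 (feasible in tier 1): TC = 30,910×£127.00 + (30,910/540.4)×108 + (540.4/2)×0.18×£127.00 = £3,937,924.20.
EOQ at £122.50 = 550.3 < 800, so use break Q=800: TC = 30,910×£122.50 + (30,910/800.0)×108 + (800.0/2)×0.18×£122.50 = £3,799,467.85.
Lowest total cost is £3,799,467.85 at Q = 800.0.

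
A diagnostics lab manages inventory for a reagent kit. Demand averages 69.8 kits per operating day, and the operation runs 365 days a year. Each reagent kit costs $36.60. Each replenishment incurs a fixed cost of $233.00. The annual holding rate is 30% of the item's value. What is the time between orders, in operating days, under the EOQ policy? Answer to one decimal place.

Annual demand D = 69.8 × 365 = 25,477.
Holding cost H = 0.30 × $36.60 = $10.9800 per unit per year.
EOQ = √(2DS/H) = √(2 × 25,477 × 233 / 10.98) ≈ 1039.84.
Cycle time = Q*/D × 365 = 1039.84 / 25,477 × 365 ≈ 14.897 days.

T ≈ 14.9 days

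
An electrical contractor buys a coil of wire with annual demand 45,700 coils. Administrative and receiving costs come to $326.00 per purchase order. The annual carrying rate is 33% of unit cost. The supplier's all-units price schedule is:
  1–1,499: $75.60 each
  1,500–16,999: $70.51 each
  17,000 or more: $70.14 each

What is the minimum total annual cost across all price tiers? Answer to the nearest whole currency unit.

TC* ≈ $3,249,690

Holding cost per unit per year at price C is H = 0.33·C.
Evaluate total cost at each tier's feasible EOQ or, if the EOQ is below the tier, at the tier's minimum quantity.
EOQ at $75.60 = 1092.9 (feasible in tier 1): TC = 45,700×$75.60 + (45,700/1092.9)×326 + (1092.9/2)×0.33×$75.60 = $3,482,184.64.
EOQ at $70.51 = 1131.6 < 1500, so use break Q=1500: TC = 45,700×$70.51 + (45,700/1500.0)×326 + (1500.0/2)×0.33×$70.51 = $3,249,690.36.
EOQ at $70.14 = 1134.6 < 17000, so use break Q=17000: TC = 45,700×$70.14 + (45,700/17000.0)×326 + (17000.0/2)×0.33×$70.14 = $3,403,017.06.
Lowest total cost among the candidates is at Q = 1500.0.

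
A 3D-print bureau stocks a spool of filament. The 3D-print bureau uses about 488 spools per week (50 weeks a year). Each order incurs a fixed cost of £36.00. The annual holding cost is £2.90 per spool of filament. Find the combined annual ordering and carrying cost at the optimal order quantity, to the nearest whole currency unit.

TC* ≈ £2,257

Annual demand D = 488 × 50 = 24,400.
EOQ = √(2DS/H) = √(2 × 24,400 × 36 / 2.9) ≈ 778.33.
At Q*, ordering cost (D/Q*)S equals holding cost (Q*/2)H, each = √(DSH/2).
Minimum total = √(2DSH) = √(2 × 24,400 × 36 × 2.9) ≈ 2257.149.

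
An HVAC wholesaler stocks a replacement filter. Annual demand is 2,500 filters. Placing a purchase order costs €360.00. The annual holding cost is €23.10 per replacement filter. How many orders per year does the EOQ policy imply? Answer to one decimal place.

Q* = √(2DS/H) = √(2 × 2,500 × 360 / 23.1) ≈ 279.15.
Orders per year = D / Q* = 2,500 / 279.15 ≈ 8.956.

N ≈ 9.0 orders per year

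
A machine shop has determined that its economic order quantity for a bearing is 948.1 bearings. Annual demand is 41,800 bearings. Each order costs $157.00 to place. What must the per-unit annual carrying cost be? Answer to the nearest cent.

Invert the EOQ relation Q*² = 2DS/H.
From Q* = √(2DS/H): H = 2DS / Q*² = 2 × 41,800 × 157 / 948.1² = 14.6015.

H ≈ $14.60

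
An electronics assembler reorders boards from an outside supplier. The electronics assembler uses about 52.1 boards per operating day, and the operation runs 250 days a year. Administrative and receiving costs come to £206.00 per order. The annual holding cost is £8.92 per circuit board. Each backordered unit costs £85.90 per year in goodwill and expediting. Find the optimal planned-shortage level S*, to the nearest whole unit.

S* ≈ 77 boards

Annual demand D = 52.1 × 250 = 13,025.
With planned backorders, Q* = √(2DS/H) · √((H+B)/B).
√(2DS/H) = √(2 × 13,025 × 206 / 8.92) = 775.631.
√((H+B)/B) = √((8.92+85.9)/85.9) = 1.0506.
Q* ≈ 814.908.
S* = Q* · H/(H+B) = 814.908 × 8.92/94.82 ≈ 76.661.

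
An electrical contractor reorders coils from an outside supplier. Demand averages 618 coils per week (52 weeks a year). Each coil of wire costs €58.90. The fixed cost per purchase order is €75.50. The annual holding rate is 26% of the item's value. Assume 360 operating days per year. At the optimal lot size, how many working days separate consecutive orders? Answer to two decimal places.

T ≈ 6.31 days

Annual demand D = 618 × 52 = 32,136.
Holding cost H = 0.26 × €58.90 = €15.3140 per unit per year.
Q* = √(2DS/H) = √(2 × 32,136 × 75.5 / 15.314) ≈ 562.91.
Cycle time = Q*/D × 360 = 562.91 / 32,136 × 360 ≈ 6.306 days.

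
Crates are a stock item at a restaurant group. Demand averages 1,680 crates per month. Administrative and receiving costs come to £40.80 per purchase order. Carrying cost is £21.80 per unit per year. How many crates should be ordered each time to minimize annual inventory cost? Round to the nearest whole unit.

Q* ≈ 275 crates

Annual demand D = 1,680 × 12 = 20,160.
EOQ = √(2DS / H) = √(2 × 20,160 × 40.8 / 21.8).
= √(1,645,056 / 21.8) = √75,461.2844 ≈ 274.702.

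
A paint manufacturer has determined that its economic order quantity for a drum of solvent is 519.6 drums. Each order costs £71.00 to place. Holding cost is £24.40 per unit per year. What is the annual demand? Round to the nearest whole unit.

D ≈ 46,392 drums per year

The basic EOQ model gives Q* = √(2DS/H); rearrange for the unknown.
From Q* = √(2DS/H): D = Q*²H / (2S) = 519.6² × 24.4 / (2 × 71) = 46391.644.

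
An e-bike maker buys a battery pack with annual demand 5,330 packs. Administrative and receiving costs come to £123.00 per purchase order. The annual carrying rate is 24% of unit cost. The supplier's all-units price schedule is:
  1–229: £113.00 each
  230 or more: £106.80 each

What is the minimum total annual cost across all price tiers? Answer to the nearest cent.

Holding cost per unit per year at price C is H = 0.24·C.
For each price level, check whether its EOQ is feasible; otherwise the best quantity at that price is the breakpoint.
EOQ at £113.00 = 219.9 (feasible in tier 1): TC = 5,330×£113.00 + (5,330/219.9)×123 + (219.9/2)×0.24×£113.00 = £608,253.15.
EOQ at £106.80 = 226.2 < 230, so use break Q=230: TC = 5,330×£106.80 + (5,330/230.0)×123 + (230.0/2)×0.24×£106.80 = £575,042.07.
Lowest total cost among the candidates is at Q = 230.0.

TC* ≈ £575,042.07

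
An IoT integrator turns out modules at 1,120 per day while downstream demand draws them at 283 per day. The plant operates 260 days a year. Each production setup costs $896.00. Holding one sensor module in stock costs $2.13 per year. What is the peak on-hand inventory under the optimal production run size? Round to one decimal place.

Annual demand D = 283 × 260 = 73,580.
Production build-up factor (1 − d/p) = 1 − 283/1,120 = 0.7473.
Q* = √(2DS / (H(1 − d/p))) = √(2 × 73,580 × 896 / (2.13 × 0.7473)).
= √(131,855,360 / 1.5918) ≈ 9101.341.
Maximum inventory = Q*(1 − d/p) = 9101.341 × 0.7473 ≈ 6801.627.

I_max ≈ 6,801.6 modules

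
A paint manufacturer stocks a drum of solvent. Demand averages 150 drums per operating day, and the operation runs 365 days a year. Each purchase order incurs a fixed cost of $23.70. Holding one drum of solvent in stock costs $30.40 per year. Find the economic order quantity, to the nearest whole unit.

Q* ≈ 292 drums

Annual demand D = 150 × 365 = 54,750.
EOQ = √(2DS / H) = √(2 × 54,750 × 23.7 / 30.4).
= √(2,595,150 / 30.4) = √85,366.7763 ≈ 292.176.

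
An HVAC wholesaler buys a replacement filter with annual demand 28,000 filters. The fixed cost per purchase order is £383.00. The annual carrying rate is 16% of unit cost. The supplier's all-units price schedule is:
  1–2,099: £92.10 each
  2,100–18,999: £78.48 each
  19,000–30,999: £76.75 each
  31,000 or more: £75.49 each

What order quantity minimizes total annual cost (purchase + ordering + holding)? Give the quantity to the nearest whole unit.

Q* ≈ 2,100 filters

Holding cost per unit per year at price C is H = 0.16·C.
Evaluate total cost at each tier's feasible EOQ or, if the EOQ is below the tier, at the tier's minimum quantity.
EOQ at £92.10 = 1206.4 (feasible in tier 1): TC = 28,000×£92.10 + (28,000/1206.4)×383 + (1206.4/2)×0.16×£92.10 = £2,596,578.01.
EOQ at £78.48 = 1306.9 < 2100, so use break Q=2100: TC = 28,000×£78.48 + (28,000/2100.0)×383 + (2100.0/2)×0.16×£78.48 = £2,215,731.31.
EOQ at £76.75 = 1321.6 < 19000, so use break Q=19000: TC = 28,000×£76.75 + (28,000/19000.0)×383 + (19000.0/2)×0.16×£76.75 = £2,266,224.42.
EOQ at £75.49 = 1332.6 < 31000, so use break Q=31000: TC = 28,000×£75.49 + (28,000/31000.0)×383 + (31000.0/2)×0.16×£75.49 = £2,301,281.14.
Lowest total cost is £2,215,731.31 at Q = 2100.0.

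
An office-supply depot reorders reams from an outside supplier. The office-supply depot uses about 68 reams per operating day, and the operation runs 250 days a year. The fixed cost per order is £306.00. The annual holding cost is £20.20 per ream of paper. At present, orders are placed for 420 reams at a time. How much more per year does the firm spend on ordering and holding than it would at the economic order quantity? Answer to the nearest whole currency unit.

Annual demand D = 68 × 250 = 17,000.
EOQ = √(2DS/H) = √(2 × 17,000 × 306 / 20.2) ≈ 717.67.
Cost at Q* = (D/Q*)S + (Q*/2)H = √(2DSH) ≈ £14,496.92.
Cost at Q = 420: (17,000/420)×306 + (420/2)×20.2 = £12,385.71 + £4,242.00 = £16,627.71.
Excess = £16,627.71 − £14,496.92 = £2,130.79.

Extra cost ≈ £2,131 per year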